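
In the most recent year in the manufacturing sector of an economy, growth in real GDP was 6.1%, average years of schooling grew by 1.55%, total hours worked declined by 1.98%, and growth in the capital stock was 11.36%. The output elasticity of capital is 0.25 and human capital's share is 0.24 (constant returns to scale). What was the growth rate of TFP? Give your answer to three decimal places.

TFP growth was 3.898%.

Labor's share = 1 − 0.25 − 0.24 = 0.51.
The capital stock: 0.25 × 11.36 = 2.84 pp.
Average years of schooling: 0.24 × 1.55 = 0.372 pp.
Total hours worked: 0.51 × (-1.98) = -1.0098 pp.
TFP growth = 6.1 − 2.2022 = 3.8978%.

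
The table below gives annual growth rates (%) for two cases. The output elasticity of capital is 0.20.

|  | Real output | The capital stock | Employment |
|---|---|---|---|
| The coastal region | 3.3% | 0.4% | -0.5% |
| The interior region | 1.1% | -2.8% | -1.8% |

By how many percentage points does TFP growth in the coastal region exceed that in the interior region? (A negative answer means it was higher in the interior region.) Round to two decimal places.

0.52 percentage points

Labor's share = 1 − 0.2 = 0.8.
The coastal region: TFP = 3.3 − 0.08 + 0.4 = 3.62%.
The interior region: TFP = 1.1 + 0.56 + 1.44 = 3.1%.
Difference = 3.62 − (3.1) = 0.52 pp.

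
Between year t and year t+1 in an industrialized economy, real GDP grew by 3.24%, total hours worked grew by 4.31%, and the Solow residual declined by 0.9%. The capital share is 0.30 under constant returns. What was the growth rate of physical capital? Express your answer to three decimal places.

Physical capital grew 3.743%.

Labor's share = 1 − 0.3 = 0.7.
gY = gA + 0.7×4.31 + 0.3×g.
0.3×g = 3.24 + 0.9 − 3.017 = 1.123.
g = 1.123 / 0.3 = 3.74333%.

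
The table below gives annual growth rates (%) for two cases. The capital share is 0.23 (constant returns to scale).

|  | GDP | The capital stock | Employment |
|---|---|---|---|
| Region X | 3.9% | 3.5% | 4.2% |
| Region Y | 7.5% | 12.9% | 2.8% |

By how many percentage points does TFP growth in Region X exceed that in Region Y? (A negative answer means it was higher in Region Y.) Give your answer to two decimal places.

Labor's share = 1 − 0.23 = 0.77.
Region X: TFP = 3.9 − 0.805 − 3.234 = -0.139%.
Region Y: TFP = 7.5 − 2.967 − 2.156 = 2.377%.
Difference = -0.139 − (2.377) = -2.516 pp.

-2.52 percentage points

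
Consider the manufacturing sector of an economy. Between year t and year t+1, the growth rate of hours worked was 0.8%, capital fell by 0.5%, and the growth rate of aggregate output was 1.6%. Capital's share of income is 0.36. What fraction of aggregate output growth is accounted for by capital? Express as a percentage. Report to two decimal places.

-11.25%

Capital contributed 0.36 × (-0.5) = -0.18 pp.
Share of growth = -0.18 / 1.6 × 100 = -11.25%.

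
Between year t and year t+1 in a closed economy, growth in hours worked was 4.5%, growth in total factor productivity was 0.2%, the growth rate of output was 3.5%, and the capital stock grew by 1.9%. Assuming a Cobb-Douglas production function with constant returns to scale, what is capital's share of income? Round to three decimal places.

Capital's share of income is 0.462.

gY = gA + α·gK + (1−α)·gL, so gY − gA − gL = α(gK − gL).
3.5 − 0.2 − 4.5 = α × (1.9 − 4.5).
-1.2 = -2.6 α, so α = 0.46154.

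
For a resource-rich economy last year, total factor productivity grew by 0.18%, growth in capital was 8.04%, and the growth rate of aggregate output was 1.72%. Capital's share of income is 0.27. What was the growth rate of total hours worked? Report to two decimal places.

Labor's share = 1 − 0.27 = 0.73.
gY = gA + 0.27×8.04 + 0.73×g.
0.73×g = 1.72 − 0.18 − 2.1708 = -0.6308.
g = -0.6308 / 0.73 = -0.8641%.

-0.86%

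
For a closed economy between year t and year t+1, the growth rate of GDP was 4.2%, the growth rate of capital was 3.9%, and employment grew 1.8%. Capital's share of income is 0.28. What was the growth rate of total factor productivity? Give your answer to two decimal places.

1.81%

Labor's share = 1 − 0.28 = 0.72.
Capital: 0.28 × 3.9 = 1.092 pp.
Employment: 0.72 × 1.8 = 1.296 pp.
TFP growth = 4.2 − 2.388 = 1.812%.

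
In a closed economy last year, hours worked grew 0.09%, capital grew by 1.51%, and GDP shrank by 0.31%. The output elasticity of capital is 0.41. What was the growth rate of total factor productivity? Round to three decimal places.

-0.982%

Labor's share = 1 − 0.41 = 0.59.
Capital: 0.41 × 1.51 = 0.6191 pp.
Hours worked: 0.59 × 0.09 = 0.0531 pp.
TFP growth = -0.31 − 0.6722 = -0.9822%.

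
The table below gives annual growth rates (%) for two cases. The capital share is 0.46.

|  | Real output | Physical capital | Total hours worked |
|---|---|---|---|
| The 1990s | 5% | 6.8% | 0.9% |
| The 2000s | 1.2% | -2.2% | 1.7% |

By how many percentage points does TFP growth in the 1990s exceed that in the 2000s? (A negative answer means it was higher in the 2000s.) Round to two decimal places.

0.09 percentage points

Labor's share = 1 − 0.46 = 0.54.
The 1990s: TFP = 5 − 3.128 − 0.486 = 1.386%.
The 2000s: TFP = 1.2 + 1.012 − 0.918 = 1.294%.
Difference = 1.386 − (1.294) = 0.092 pp.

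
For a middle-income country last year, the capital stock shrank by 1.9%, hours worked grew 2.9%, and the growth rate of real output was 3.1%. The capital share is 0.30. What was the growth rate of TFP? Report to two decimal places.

1.64%

Labor's share = 1 − 0.3 = 0.7.
The capital stock: 0.3 × (-1.9) = -0.57 pp.
Hours worked: 0.7 × 2.9 = 2.03 pp.
TFP growth = 3.1 − 1.46 = 1.64%.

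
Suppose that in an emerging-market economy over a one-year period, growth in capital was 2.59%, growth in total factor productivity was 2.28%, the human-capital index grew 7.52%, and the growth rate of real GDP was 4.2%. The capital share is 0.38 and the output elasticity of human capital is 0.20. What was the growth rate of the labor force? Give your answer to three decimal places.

Labor's share = 1 − 0.38 − 0.2 = 0.42.
gY = gA + 0.38×2.59 + 0.2×7.52 + 0.42×g.
0.42×g = 4.2 − 2.28 − 2.4882 = -0.5682.
g = -0.5682 / 0.42 = -1.35286%.

-1.353%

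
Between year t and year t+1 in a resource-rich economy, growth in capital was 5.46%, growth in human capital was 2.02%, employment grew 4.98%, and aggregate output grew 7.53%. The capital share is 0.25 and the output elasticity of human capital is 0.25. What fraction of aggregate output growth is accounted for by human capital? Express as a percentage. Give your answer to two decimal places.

6.71%

Human capital contributed 0.25 × 2.02 = 0.505 pp.
Share of growth = 0.505 / 7.53 × 100 = 6.7065%.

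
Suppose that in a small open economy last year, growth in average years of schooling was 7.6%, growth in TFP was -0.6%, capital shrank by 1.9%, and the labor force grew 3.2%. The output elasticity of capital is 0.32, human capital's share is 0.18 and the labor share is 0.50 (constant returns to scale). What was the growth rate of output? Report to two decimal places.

1.76%

Labor's share = 1 − 0.32 − 0.18 = 0.5.
Capital: 0.32 × (-1.9) = -0.608 pp.
Average years of schooling: 0.18 × 7.6 = 1.368 pp.
The labor force: 0.5 × 3.2 = 1.6 pp.
Output growth = -0.6 + 2.36 = 1.76%.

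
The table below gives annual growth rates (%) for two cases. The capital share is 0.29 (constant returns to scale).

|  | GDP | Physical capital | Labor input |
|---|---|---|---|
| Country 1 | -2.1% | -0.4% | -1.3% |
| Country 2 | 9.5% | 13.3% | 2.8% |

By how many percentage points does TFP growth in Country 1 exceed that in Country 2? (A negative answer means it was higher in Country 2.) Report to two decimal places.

-4.72 percentage points

Labor's share = 1 − 0.29 = 0.71.
Country 1: TFP = -2.1 + 0.116 + 0.923 = -1.061%.
Country 2: TFP = 9.5 − 3.857 − 1.988 = 3.655%.
Difference = -1.061 − (3.655) = -4.716 pp.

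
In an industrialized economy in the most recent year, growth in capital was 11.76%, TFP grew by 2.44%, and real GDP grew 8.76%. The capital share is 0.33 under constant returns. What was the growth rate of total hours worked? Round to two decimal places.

Labor's share = 1 − 0.33 = 0.67.
gY = gA + 0.33×11.76 + 0.67×g.
0.67×g = 8.76 − 2.44 − 3.8808 = 2.4392.
g = 2.4392 / 0.67 = 3.6406%.

3.64%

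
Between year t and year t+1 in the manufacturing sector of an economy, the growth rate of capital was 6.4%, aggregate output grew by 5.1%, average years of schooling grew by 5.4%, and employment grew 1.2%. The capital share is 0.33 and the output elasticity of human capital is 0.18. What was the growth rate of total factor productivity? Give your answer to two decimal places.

Labor's share = 1 − 0.33 − 0.18 = 0.49.
Capital: 0.33 × 6.4 = 2.112 pp.
Average years of schooling: 0.18 × 5.4 = 0.972 pp.
Employment: 0.49 × 1.2 = 0.588 pp.
TFP growth = 5.1 − 3.672 = 1.428%.

1.43%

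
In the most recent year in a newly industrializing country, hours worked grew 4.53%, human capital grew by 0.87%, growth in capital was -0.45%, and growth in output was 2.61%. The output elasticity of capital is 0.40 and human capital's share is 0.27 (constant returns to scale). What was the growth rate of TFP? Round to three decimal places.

Labor's share = 1 − 0.4 − 0.27 = 0.33.
Capital: 0.4 × (-0.45) = -0.18 pp.
Human capital: 0.27 × 0.87 = 0.2349 pp.
Hours worked: 0.33 × 4.53 = 1.4949 pp.
TFP growth = 2.61 − 1.5498 = 1.0602%.

1.060%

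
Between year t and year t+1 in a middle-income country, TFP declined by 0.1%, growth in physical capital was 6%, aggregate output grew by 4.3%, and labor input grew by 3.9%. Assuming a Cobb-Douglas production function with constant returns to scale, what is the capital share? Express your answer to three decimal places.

gY = gA + α·gK + (1−α)·gL, so gY − gA − gL = α(gK − gL).
4.3 + 0.1 − 3.9 = α × (6 − 3.9).
0.5 = 2.1 α, so α = 0.2381.

α = 0.238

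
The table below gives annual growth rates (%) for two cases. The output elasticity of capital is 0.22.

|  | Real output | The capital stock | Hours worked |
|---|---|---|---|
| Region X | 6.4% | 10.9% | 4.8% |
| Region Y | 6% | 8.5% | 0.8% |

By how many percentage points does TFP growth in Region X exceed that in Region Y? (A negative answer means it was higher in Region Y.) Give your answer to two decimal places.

-3.25 percentage points

Labor's share = 1 − 0.22 = 0.78.
Region X: TFP = 6.4 − 2.398 − 3.744 = 0.258%.
Region Y: TFP = 6 − 1.87 − 0.624 = 3.506%.
Difference = 0.258 − (3.506) = -3.248 pp.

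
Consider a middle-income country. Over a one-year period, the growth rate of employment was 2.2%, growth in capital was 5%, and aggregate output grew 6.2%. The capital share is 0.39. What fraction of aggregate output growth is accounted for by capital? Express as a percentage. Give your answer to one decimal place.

Capital accounted for 31.5% of growth.

Capital contributed 0.39 × 5 = 1.95 pp.
Share of growth = 1.95 / 6.2 × 100 = 31.452%.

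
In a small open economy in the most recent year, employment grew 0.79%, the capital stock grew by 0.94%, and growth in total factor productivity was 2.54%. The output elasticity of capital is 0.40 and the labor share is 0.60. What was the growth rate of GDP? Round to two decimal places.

GDP growth was 3.39%.

Labor's share = 1 − 0.4 = 0.6.
The capital stock: 0.4 × 0.94 = 0.376 pp.
Employment: 0.6 × 0.79 = 0.474 pp.
Output growth = 2.54 + 0.85 = 3.39%.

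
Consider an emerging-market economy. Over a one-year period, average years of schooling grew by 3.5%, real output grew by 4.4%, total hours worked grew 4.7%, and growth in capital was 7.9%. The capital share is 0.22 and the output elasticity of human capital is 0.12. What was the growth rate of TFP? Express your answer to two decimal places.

Labor's share = 1 − 0.22 − 0.12 = 0.66.
Capital: 0.22 × 7.9 = 1.738 pp.
Average years of schooling: 0.12 × 3.5 = 0.42 pp.
Total hours worked: 0.66 × 4.7 = 3.102 pp.
TFP growth = 4.4 − 5.26 = -0.86%.

-0.86%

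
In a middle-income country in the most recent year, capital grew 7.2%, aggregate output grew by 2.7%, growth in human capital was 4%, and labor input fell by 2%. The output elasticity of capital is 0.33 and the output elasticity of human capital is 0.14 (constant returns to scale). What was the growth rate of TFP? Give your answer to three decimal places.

Labor's share = 1 − 0.33 − 0.14 = 0.53.
Capital: 0.33 × 7.2 = 2.376 pp.
Human capital: 0.14 × 4 = 0.56 pp.
Labor input: 0.53 × (-2) = -1.06 pp.
TFP growth = 2.7 − 1.876 = 0.824%.

TFP growth was 0.824%.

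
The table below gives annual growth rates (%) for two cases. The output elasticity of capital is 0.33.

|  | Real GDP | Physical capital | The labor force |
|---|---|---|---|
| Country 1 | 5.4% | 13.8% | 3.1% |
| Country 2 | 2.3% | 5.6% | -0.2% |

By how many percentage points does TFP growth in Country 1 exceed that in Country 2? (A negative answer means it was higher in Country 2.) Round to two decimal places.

Labor's share = 1 − 0.33 = 0.67.
Country 1: TFP = 5.4 − 4.554 − 2.077 = -1.231%.
Country 2: TFP = 2.3 − 1.848 + 0.134 = 0.586%.
Difference = -1.231 − (0.586) = -1.817 pp.

-1.82 percentage points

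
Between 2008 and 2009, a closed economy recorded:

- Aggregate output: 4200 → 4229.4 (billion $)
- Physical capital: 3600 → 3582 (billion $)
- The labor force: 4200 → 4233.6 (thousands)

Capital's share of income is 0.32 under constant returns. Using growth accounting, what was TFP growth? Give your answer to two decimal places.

0.32%

Aggregate output growth = (4229.4 − 4200) / 4200 = 0.7%.
Physical capital growth = (3582 − 3600) / 3600 = -0.5%.
The labor force growth = (4233.6 − 4200) / 4200 = 0.8%.
Labor's share = 1 − 0.32 = 0.68.
Physical capital: 0.32 × (-0.5) = -0.16 pp.
The labor force: 0.68 × 0.8 = 0.544 pp.
TFP growth = 0.7 − 0.384 = 0.316%.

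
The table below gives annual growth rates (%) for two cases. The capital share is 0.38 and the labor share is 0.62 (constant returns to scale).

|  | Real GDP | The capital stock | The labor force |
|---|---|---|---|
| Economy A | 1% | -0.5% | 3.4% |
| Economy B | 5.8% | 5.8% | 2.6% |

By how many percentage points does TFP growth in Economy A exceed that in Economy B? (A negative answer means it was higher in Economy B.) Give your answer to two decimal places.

Labor's share = 1 − 0.38 = 0.62.
Economy A: TFP = 1 + 0.19 − 2.108 = -0.918%.
Economy B: TFP = 5.8 − 2.204 − 1.612 = 1.984%.
Difference = -0.918 − (1.984) = -2.902 pp.

-2.90 percentage points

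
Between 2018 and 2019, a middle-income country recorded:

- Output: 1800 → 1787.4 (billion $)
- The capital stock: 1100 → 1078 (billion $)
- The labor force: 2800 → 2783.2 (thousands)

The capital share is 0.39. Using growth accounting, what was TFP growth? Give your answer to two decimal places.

Output growth = (1787.4 − 1800) / 1800 = -0.7%.
The capital stock growth = (1078 − 1100) / 1100 = -2%.
The labor force growth = (2783.2 − 2800) / 2800 = -0.6%.
Labor's share = 1 − 0.39 = 0.61.
The capital stock: 0.39 × (-2) = -0.78 pp.
The labor force: 0.61 × (-0.6) = -0.366 pp.
TFP growth = -0.7 + 1.146 = 0.446%.

0.45%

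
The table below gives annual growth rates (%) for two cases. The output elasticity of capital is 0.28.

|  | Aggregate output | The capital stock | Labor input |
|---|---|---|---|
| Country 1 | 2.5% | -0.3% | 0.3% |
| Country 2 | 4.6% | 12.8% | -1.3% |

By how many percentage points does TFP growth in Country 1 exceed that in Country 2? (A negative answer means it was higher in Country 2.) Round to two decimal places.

Labor's share = 1 − 0.28 = 0.72.
Country 1: TFP = 2.5 + 0.084 − 0.216 = 2.368%.
Country 2: TFP = 4.6 − 3.584 + 0.936 = 1.952%.
Difference = 2.368 − (1.952) = 0.416 pp.

0.42 percentage points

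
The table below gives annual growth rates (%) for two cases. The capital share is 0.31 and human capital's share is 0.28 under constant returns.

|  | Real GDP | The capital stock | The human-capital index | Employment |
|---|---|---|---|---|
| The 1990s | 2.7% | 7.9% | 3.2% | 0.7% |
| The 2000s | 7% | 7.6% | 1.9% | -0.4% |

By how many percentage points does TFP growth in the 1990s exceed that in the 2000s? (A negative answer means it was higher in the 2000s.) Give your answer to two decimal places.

-5.21 percentage points

Labor's share = 1 − 0.31 − 0.28 = 0.41.
The 1990s: TFP = 2.7 − 2.449 − 0.896 − 0.287 = -0.932%.
The 2000s: TFP = 7 − 2.356 − 0.532 + 0.164 = 4.276%.
Difference = -0.932 − (4.276) = -5.208 pp.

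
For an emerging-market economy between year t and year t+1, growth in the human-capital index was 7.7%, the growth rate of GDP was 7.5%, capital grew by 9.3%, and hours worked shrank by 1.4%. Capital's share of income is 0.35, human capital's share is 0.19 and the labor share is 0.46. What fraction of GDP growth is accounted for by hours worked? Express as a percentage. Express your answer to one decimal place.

Labor's share = 1 − 0.35 − 0.19 = 0.46.
Hours worked contributed 0.46 × (-1.4) = -0.644 pp.
Share of growth = -0.644 / 7.5 × 100 = -8.587%.

-8.6%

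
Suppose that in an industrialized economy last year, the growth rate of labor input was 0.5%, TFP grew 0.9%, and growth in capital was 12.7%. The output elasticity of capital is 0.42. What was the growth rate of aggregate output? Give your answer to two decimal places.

Labor's share = 1 − 0.42 = 0.58.
Capital: 0.42 × 12.7 = 5.334 pp.
Labor input: 0.58 × 0.5 = 0.29 pp.
Output growth = 0.9 + 5.624 = 6.524%.

6.52%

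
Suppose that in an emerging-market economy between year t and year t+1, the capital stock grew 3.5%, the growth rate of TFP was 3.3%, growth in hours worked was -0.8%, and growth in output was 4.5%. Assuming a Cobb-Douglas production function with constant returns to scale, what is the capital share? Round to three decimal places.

0.465

gY = gA + α·gK + (1−α)·gL, so gY − gA − gL = α(gK − gL).
4.5 − 3.3 + 0.8 = α × (3.5 − (-0.8)).
2 = 4.3 α, so α = 0.46512.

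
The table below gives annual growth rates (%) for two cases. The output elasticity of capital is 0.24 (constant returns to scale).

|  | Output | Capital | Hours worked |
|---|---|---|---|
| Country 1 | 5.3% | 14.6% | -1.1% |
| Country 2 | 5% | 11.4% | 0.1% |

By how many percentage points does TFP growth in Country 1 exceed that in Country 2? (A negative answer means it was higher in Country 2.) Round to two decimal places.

Labor's share = 1 − 0.24 = 0.76.
Country 1: TFP = 5.3 − 3.504 + 0.836 = 2.632%.
Country 2: TFP = 5 − 2.736 − 0.076 = 2.188%.
Difference = 2.632 − (2.188) = 0.444 pp.

0.44 percentage points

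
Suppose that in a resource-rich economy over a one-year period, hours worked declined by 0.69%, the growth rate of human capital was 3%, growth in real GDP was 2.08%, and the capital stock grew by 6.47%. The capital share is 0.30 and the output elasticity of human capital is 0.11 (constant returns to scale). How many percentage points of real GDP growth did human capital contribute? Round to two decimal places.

Contribution = share × growth = 0.11 × 3 = 0.33 pp.

0.33 pp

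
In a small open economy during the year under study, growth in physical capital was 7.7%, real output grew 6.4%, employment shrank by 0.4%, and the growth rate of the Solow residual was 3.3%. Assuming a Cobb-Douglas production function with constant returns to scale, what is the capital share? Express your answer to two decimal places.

gY = gA + α·gK + (1−α)·gL, so gY − gA − gL = α(gK − gL).
6.4 − 3.3 + 0.4 = α × (7.7 − (-0.4)).
3.5 = 8.1 α, so α = 0.4321.

α = 0.43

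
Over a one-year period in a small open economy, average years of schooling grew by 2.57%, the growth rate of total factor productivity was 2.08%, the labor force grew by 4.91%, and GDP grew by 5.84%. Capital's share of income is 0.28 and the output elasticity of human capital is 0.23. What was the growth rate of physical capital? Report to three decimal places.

2.725%

Labor's share = 1 − 0.28 − 0.23 = 0.49.
gY = gA + 0.23×2.57 + 0.49×4.91 + 0.28×g.
0.28×g = 5.84 − 2.08 − 2.997 = 0.763.
g = 0.763 / 0.28 = 2.725%.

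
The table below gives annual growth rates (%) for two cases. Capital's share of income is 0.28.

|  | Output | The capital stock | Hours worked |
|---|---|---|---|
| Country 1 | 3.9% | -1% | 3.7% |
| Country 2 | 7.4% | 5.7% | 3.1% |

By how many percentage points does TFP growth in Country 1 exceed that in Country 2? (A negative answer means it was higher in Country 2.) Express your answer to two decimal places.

Labor's share = 1 − 0.28 = 0.72.
Country 1: TFP = 3.9 + 0.28 − 2.664 = 1.516%.
Country 2: TFP = 7.4 − 1.596 − 2.232 = 3.572%.
Difference = 1.516 − (3.572) = -2.056 pp.

-2.06 percentage points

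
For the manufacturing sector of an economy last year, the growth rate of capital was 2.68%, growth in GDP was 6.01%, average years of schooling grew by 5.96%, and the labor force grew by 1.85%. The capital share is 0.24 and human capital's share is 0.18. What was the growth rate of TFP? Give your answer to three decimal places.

3.221%

Labor's share = 1 − 0.24 − 0.18 = 0.58.
Capital: 0.24 × 2.68 = 0.6432 pp.
Average years of schooling: 0.18 × 5.96 = 1.0728 pp.
The labor force: 0.58 × 1.85 = 1.073 pp.
TFP growth = 6.01 − 2.789 = 3.221%.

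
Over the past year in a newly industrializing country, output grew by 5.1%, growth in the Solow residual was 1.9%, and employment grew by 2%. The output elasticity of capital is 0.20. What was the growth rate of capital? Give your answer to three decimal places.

8.000%

Labor's share = 1 − 0.2 = 0.8.
gY = gA + 0.8×2 + 0.2×g.
0.2×g = 5.1 − 1.9 − 1.6 = 1.6.
g = 1.6 / 0.2 = 8%.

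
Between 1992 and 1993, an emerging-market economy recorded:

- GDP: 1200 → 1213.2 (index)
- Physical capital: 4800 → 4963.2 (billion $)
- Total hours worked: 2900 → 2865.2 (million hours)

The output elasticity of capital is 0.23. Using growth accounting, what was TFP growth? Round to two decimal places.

GDP growth = (1213.2 − 1200) / 1200 = 1.1%.
Physical capital growth = (4963.2 − 4800) / 4800 = 3.4%.
Total hours worked growth = (2865.2 − 2900) / 2900 = -1.2%.
Labor's share = 1 − 0.23 = 0.77.
Physical capital: 0.23 × 3.4 = 0.782 pp.
Total hours worked: 0.77 × (-1.2) = -0.924 pp.
TFP growth = 1.1 + 0.142 = 1.242%.

TFP growth was 1.24%.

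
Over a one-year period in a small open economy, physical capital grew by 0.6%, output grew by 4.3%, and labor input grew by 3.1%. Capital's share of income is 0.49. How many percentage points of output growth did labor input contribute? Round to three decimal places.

Labor's share = 1 − 0.49 = 0.51.
Contribution = share × growth = 0.51 × 3.1 = 1.581 pp.

1.581 pp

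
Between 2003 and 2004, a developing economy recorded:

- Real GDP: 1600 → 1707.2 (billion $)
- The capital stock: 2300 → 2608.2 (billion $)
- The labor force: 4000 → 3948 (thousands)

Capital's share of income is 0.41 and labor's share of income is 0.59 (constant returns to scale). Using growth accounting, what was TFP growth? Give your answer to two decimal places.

Real GDP growth = (1707.2 − 1600) / 1600 = 6.7%.
The capital stock growth = (2608.2 − 2300) / 2300 = 13.4%.
The labor force growth = (3948 − 4000) / 4000 = -1.3%.
Labor's share = 1 − 0.41 = 0.59.
The capital stock: 0.41 × 13.4 = 5.494 pp.
The labor force: 0.59 × (-1.3) = -0.767 pp.
TFP growth = 6.7 − 4.727 = 1.973%.

1.97%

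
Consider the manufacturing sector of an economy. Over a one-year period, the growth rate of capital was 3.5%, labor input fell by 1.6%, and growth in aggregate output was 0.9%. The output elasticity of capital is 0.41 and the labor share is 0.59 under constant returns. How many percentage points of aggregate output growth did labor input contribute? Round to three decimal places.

Labor's share = 1 − 0.41 = 0.59.
Contribution = share × growth = 0.59 × (-1.6) = -0.944 pp.

-0.944 pp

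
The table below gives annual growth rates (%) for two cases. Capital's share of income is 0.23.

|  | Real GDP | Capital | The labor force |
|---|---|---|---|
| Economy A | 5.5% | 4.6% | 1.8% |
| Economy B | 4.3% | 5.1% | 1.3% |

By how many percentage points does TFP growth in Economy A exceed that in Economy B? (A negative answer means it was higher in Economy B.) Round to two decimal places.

0.93 percentage points

Labor's share = 1 − 0.23 = 0.77.
Economy A: TFP = 5.5 − 1.058 − 1.386 = 3.056%.
Economy B: TFP = 4.3 − 1.173 − 1.001 = 2.126%.
Difference = 3.056 − (2.126) = 0.93 pp.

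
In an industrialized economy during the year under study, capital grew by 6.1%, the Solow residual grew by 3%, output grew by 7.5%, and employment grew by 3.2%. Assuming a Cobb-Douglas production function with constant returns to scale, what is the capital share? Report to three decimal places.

0.448

gY = gA + α·gK + (1−α)·gL, so gY − gA − gL = α(gK − gL).
7.5 − 3 − 3.2 = α × (6.1 − 3.2).
1.3 = 2.9 α, so α = 0.44828.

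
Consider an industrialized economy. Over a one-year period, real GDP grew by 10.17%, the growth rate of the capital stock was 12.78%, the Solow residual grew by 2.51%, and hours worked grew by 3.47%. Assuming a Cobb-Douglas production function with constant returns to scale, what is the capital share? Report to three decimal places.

gY = gA + α·gK + (1−α)·gL, so gY − gA − gL = α(gK − gL).
10.17 − 2.51 − 3.47 = α × (12.78 − 3.47).
4.19 = 9.31 α, so α = 0.45005.

0.450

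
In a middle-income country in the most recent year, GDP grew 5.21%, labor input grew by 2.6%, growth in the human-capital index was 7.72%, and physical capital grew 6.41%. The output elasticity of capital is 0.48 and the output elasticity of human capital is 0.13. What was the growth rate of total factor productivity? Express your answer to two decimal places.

Labor's share = 1 − 0.48 − 0.13 = 0.39.
Physical capital: 0.48 × 6.41 = 3.0768 pp.
The human-capital index: 0.13 × 7.72 = 1.0036 pp.
Labor input: 0.39 × 2.6 = 1.014 pp.
TFP growth = 5.21 − 5.0944 = 0.1156%.

0.12%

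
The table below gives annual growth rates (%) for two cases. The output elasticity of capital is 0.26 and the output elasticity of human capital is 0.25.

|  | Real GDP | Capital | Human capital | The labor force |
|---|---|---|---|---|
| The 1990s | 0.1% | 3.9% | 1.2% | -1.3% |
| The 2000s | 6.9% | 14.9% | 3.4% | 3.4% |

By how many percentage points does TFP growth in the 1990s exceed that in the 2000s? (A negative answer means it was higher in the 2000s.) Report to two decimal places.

-1.09 percentage points

Labor's share = 1 − 0.26 − 0.25 = 0.49.
The 1990s: TFP = 0.1 − 1.014 − 0.3 + 0.637 = -0.577%.
The 2000s: TFP = 6.9 − 3.874 − 0.85 − 1.666 = 0.51%.
Difference = -0.577 − (0.51) = -1.087 pp.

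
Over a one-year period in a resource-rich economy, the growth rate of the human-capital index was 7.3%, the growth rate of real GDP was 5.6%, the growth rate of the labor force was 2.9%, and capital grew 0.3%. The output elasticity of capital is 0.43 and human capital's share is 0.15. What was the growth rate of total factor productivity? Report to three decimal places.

Labor's share = 1 − 0.43 − 0.15 = 0.42.
Capital: 0.43 × 0.3 = 0.129 pp.
The human-capital index: 0.15 × 7.3 = 1.095 pp.
The labor force: 0.42 × 2.9 = 1.218 pp.
TFP growth = 5.6 − 2.442 = 3.158%.

Total factor productivity growth was 3.158%.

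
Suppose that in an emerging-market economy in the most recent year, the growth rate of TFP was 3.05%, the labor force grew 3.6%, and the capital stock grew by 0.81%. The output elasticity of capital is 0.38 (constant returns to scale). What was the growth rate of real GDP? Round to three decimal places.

5.590%

Labor's share = 1 − 0.38 = 0.62.
The capital stock: 0.38 × 0.81 = 0.3078 pp.
The labor force: 0.62 × 3.6 = 2.232 pp.
Output growth = 3.05 + 2.5398 = 5.5898%.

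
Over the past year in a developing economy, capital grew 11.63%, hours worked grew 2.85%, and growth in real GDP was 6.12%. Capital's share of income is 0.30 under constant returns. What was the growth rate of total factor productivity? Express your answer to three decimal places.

Labor's share = 1 − 0.3 = 0.7.
Capital: 0.3 × 11.63 = 3.489 pp.
Hours worked: 0.7 × 2.85 = 1.995 pp.
TFP growth = 6.12 − 5.484 = 0.636%.

0.636%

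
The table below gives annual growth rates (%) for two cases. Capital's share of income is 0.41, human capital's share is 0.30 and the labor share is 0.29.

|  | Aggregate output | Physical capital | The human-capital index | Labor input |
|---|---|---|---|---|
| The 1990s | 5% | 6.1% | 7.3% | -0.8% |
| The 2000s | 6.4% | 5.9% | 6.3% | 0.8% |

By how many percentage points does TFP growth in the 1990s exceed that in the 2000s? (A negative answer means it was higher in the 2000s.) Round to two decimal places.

-1.32 percentage points

Labor's share = 1 − 0.41 − 0.3 = 0.29.
The 1990s: TFP = 5 − 2.501 − 2.19 + 0.232 = 0.541%.
The 2000s: TFP = 6.4 − 2.419 − 1.89 − 0.232 = 1.859%.
Difference = 0.541 − (1.859) = -1.318 pp.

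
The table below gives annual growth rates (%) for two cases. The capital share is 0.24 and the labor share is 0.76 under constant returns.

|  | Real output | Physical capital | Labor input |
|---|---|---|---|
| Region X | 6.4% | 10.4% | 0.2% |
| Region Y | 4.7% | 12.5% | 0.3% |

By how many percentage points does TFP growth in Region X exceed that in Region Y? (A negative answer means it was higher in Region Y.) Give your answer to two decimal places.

2.28 percentage points

Labor's share = 1 − 0.24 = 0.76.
Region X: TFP = 6.4 − 2.496 − 0.152 = 3.752%.
Region Y: TFP = 4.7 − 3 − 0.228 = 1.472%.
Difference = 3.752 − (1.472) = 2.28 pp.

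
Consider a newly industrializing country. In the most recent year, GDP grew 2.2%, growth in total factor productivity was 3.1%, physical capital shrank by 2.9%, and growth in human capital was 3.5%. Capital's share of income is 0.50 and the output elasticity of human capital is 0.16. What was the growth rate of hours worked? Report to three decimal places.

-0.029%

Labor's share = 1 − 0.5 − 0.16 = 0.34.
gY = gA + 0.5×(-2.9) + 0.16×3.5 + 0.34×g.
0.34×g = 2.2 − 3.1 + 0.89 = -0.01.
g = -0.01 / 0.34 = -0.02941%.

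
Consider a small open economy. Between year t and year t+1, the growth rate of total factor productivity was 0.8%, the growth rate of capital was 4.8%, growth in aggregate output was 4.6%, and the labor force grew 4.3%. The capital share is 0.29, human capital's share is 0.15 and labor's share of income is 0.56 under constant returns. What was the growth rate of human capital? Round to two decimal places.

Labor's share = 1 − 0.29 − 0.15 = 0.56.
gY = gA + 0.29×4.8 + 0.56×4.3 + 0.15×g.
0.15×g = 4.6 − 0.8 − 3.8 = 0.
g = 0 / 0.15 = 0%.

Human capital growth was 0.00%.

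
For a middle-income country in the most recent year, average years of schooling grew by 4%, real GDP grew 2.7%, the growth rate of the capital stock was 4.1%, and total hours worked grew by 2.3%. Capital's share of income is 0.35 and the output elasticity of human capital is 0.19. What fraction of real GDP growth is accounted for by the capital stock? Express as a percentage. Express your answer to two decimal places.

The capital stock accounted for 53.15% of growth.

The capital stock contributed 0.35 × 4.1 = 1.435 pp.
Share of growth = 1.435 / 2.7 × 100 = 53.1481%.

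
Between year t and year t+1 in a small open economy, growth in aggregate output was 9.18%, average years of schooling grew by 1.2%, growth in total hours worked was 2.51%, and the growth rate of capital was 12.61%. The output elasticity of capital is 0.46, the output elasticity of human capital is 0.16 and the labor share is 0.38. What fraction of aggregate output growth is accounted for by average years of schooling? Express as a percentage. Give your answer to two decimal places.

Average years of schooling contributed 0.16 × 1.2 = 0.192 pp.
Share of growth = 0.192 / 9.18 × 100 = 2.0915%.

2.09%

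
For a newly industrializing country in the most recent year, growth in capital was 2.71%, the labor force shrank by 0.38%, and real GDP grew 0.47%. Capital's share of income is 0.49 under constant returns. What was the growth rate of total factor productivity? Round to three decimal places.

Labor's share = 1 − 0.49 = 0.51.
Capital: 0.49 × 2.71 = 1.3279 pp.
The labor force: 0.51 × (-0.38) = -0.1938 pp.
TFP growth = 0.47 − 1.1341 = -0.6641%.

-0.664%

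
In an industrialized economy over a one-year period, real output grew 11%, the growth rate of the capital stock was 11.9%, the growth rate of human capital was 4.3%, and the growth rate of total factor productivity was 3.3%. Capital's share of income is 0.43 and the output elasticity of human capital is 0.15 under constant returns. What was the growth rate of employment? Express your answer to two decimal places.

Labor's share = 1 − 0.43 − 0.15 = 0.42.
gY = gA + 0.43×11.9 + 0.15×4.3 + 0.42×g.
0.42×g = 11 − 3.3 − 5.762 = 1.938.
g = 1.938 / 0.42 = 4.6143%.

4.61%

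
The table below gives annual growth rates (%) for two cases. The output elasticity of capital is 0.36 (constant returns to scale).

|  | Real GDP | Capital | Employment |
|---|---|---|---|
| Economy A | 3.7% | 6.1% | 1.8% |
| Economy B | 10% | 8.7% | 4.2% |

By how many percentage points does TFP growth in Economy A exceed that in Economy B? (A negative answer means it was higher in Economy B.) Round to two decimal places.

Labor's share = 1 − 0.36 = 0.64.
Economy A: TFP = 3.7 − 2.196 − 1.152 = 0.352%.
Economy B: TFP = 10 − 3.132 − 2.688 = 4.18%.
Difference = 0.352 − (4.18) = -3.828 pp.

-3.83 percentage points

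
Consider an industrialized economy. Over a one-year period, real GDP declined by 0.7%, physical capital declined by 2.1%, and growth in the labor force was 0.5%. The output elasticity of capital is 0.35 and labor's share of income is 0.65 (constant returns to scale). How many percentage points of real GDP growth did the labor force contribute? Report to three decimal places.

Labor's share = 1 − 0.35 = 0.65.
Contribution = share × growth = 0.65 × 0.5 = 0.325 pp.

0.325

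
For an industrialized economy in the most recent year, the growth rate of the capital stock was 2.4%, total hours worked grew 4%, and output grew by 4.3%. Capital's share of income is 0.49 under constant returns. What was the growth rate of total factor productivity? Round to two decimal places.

Total factor productivity grew 1.08%.

Labor's share = 1 − 0.49 = 0.51.
The capital stock: 0.49 × 2.4 = 1.176 pp.
Total hours worked: 0.51 × 4 = 2.04 pp.
TFP growth = 4.3 − 3.216 = 1.084%.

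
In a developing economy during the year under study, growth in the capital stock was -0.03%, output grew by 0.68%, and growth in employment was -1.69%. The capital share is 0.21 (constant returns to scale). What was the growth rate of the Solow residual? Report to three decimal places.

The Solow residual growth was 2.021%.

Labor's share = 1 − 0.21 = 0.79.
The capital stock: 0.21 × (-0.03) = -0.0063 pp.
Employment: 0.79 × (-1.69) = -1.3351 pp.
TFP growth = 0.68 + 1.3414 = 2.0214%.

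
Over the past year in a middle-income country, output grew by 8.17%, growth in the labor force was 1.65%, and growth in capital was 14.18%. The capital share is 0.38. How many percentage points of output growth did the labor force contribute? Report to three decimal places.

1.023 pp

Labor's share = 1 − 0.38 = 0.62.
Contribution = share × growth = 0.62 × 1.65 = 1.023 pp.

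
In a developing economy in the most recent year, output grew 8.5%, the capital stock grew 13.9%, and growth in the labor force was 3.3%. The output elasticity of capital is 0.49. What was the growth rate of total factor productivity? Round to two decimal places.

0.01%

Labor's share = 1 − 0.49 = 0.51.
The capital stock: 0.49 × 13.9 = 6.811 pp.
The labor force: 0.51 × 3.3 = 1.683 pp.
TFP growth = 8.5 − 8.494 = 0.006%.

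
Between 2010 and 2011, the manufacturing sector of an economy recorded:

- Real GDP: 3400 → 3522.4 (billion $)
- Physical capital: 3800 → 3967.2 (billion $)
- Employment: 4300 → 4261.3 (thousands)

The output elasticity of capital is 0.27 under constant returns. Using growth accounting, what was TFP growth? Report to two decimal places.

Real GDP growth = (3522.4 − 3400) / 3400 = 3.6%.
Physical capital growth = (3967.2 − 3800) / 3800 = 4.4%.
Employment growth = (4261.3 − 4300) / 4300 = -0.9%.
Labor's share = 1 − 0.27 = 0.73.
Physical capital: 0.27 × 4.4 = 1.188 pp.
Employment: 0.73 × (-0.9) = -0.657 pp.
TFP growth = 3.6 − 0.531 = 3.069%.

TFP grew 3.07%.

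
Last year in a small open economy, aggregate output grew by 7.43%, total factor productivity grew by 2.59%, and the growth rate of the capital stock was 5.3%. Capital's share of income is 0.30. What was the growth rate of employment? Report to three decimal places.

4.643%

Labor's share = 1 − 0.3 = 0.7.
gY = gA + 0.3×5.3 + 0.7×g.
0.7×g = 7.43 − 2.59 − 1.59 = 3.25.
g = 3.25 / 0.7 = 4.64286%.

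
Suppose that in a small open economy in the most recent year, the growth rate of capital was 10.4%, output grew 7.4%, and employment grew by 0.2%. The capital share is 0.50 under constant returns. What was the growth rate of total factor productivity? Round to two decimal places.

Labor's share = 1 − 0.5 = 0.5.
Capital: 0.5 × 10.4 = 5.2 pp.
Employment: 0.5 × 0.2 = 0.1 pp.
TFP growth = 7.4 − 5.3 = 2.1%.

2.10%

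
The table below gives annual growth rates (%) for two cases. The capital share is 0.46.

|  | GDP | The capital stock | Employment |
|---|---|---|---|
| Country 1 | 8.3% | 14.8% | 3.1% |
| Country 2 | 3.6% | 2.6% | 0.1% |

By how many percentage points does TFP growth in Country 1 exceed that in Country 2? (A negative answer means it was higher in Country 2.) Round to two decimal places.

Labor's share = 1 − 0.46 = 0.54.
Country 1: TFP = 8.3 − 6.808 − 1.674 = -0.182%.
Country 2: TFP = 3.6 − 1.196 − 0.054 = 2.35%.
Difference = -0.182 − (2.35) = -2.532 pp.

-2.53 percentage points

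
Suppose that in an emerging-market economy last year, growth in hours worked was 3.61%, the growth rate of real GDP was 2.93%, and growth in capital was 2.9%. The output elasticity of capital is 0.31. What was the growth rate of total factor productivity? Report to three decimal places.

Labor's share = 1 − 0.31 = 0.69.
Capital: 0.31 × 2.9 = 0.899 pp.
Hours worked: 0.69 × 3.61 = 2.4909 pp.
TFP growth = 2.93 − 3.3899 = -0.4599%.

-0.460%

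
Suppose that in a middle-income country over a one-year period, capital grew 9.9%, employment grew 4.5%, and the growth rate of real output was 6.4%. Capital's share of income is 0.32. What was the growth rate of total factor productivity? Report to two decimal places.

Labor's share = 1 − 0.32 = 0.68.
Capital: 0.32 × 9.9 = 3.168 pp.
Employment: 0.68 × 4.5 = 3.06 pp.
TFP growth = 6.4 − 6.228 = 0.172%.

Total factor productivity grew 0.17%.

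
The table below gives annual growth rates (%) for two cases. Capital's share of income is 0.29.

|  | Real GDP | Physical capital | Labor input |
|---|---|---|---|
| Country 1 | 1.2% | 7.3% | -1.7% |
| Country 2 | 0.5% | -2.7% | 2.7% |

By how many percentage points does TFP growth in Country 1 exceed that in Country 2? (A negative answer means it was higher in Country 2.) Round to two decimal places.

0.92 percentage points

Labor's share = 1 − 0.29 = 0.71.
Country 1: TFP = 1.2 − 2.117 + 1.207 = 0.29%.
Country 2: TFP = 0.5 + 0.783 − 1.917 = -0.634%.
Difference = 0.29 − (-0.634) = 0.924 pp.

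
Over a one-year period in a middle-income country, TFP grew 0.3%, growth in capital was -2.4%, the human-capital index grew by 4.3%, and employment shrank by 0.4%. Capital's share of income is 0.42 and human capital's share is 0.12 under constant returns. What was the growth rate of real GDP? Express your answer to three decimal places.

-0.376%

Labor's share = 1 − 0.42 − 0.12 = 0.46.
Capital: 0.42 × (-2.4) = -1.008 pp.
The human-capital index: 0.12 × 4.3 = 0.516 pp.
Employment: 0.46 × (-0.4) = -0.184 pp.
Output growth = 0.3 + (-0.676) = -0.376%.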